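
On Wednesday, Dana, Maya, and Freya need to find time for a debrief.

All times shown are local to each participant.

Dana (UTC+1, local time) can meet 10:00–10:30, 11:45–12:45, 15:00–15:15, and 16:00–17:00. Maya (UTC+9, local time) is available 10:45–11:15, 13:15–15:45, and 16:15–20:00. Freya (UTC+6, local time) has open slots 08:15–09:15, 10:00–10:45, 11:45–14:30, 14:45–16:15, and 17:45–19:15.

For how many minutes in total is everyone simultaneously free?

Dana → UTC: 09:00–09:30, 10:45–11:45, 14:00–14:15, 15:00–16:00.
Maya → UTC: 01:45–02:15, 04:15–06:45, 07:15–11:00.
Freya → UTC: 02:15–03:15, 04:00–04:45, 05:45–08:30, 08:45–10:15, 11:45–13:15.
Dana ∩ Maya: 09:00–09:30, 10:45–11:00.
Dana ∩ Maya ∩ Freya: 09:00–09:30.
Total common minutes: 30.

30 minutes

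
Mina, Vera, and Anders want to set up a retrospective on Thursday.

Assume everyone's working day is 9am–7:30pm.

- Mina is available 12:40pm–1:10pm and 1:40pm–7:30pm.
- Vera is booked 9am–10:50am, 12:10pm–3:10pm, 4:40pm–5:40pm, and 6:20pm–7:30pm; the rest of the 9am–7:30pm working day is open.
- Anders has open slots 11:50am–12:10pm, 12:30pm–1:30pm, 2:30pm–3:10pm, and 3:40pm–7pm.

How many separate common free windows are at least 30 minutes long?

Vera free within 09:00–19:30: 10:50–12:10, 15:10–16:40, 17:40–18:20.
Mina ∩ Vera: 15:10–16:40, 17:40–18:20.
Mina ∩ Vera ∩ Anders: 15:40–16:40, 17:40–18:20.
Windows ≥ 30 min: 15:40–16:40, 17:40–18:20.
That's 2 windows.

2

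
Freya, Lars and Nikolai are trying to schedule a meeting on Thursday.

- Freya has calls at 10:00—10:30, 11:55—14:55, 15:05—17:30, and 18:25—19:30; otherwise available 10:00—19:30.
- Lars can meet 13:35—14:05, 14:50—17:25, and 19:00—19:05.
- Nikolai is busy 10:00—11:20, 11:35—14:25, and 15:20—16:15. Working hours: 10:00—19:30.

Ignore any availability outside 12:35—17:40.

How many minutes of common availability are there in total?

10 minutes

Freya free within 10:00–19:30: 10:30–11:55, 14:55–15:05, 17:30–18:25.
Nikolai free within 10:00–19:30: 11:20–11:35, 14:25–15:20, 16:15–19:30.
Freya ∩ Lars: 14:55–15:05.
Freya ∩ Lars ∩ Nikolai: 14:55–15:05.
Restricted to 12:35–17:40: 14:55–15:05.
Total common minutes: 10.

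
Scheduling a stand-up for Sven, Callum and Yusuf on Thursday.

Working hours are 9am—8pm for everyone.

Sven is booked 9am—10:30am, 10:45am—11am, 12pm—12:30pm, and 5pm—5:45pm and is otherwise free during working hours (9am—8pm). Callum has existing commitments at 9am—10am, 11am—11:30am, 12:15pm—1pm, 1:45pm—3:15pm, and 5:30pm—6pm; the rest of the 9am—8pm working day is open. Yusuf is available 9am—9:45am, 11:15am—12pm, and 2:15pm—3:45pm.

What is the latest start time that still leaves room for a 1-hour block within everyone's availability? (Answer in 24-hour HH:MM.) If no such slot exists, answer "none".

none

Sven free within 09:00–20:00: 10:30–10:45, 11:00–12:00, 12:30–17:00, 17:45–20:00.
Callum free within 09:00–20:00: 10:00–11:00, 11:30–12:15, 13:00–13:45, 15:15–17:30, 18:00–20:00.
Sven ∩ Callum: 10:30–10:45, 11:30–12:00, 13:00–13:45, 15:15–17:00, 18:00–20:00.
Sven ∩ Callum ∩ Yusuf: 11:30–12:00, 15:15–15:45.
Windows ≥ 60 min: (none).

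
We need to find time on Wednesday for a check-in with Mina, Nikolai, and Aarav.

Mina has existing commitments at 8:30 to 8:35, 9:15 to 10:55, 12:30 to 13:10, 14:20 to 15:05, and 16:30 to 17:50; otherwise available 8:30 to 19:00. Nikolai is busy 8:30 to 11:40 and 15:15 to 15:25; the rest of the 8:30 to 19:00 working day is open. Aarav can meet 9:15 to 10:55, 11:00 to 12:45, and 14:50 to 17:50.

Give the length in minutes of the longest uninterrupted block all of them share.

65 minutes

Mina free within 08:30–19:00: 08:35–09:15, 10:55–12:30, 13:10–14:20, 15:05–16:30, 17:50–19:00.
Nikolai free within 08:30–19:00: 11:40–15:15, 15:25–19:00.
Mina ∩ Nikolai: 11:40–12:30, 13:10–14:20, 15:05–15:15, 15:25–16:30, 17:50–19:00.
Mina ∩ Nikolai ∩ Aarav: 11:40–12:30, 15:05–15:15, 15:25–16:30.
Common window lengths: 50, 10, 65 min; longest is 65.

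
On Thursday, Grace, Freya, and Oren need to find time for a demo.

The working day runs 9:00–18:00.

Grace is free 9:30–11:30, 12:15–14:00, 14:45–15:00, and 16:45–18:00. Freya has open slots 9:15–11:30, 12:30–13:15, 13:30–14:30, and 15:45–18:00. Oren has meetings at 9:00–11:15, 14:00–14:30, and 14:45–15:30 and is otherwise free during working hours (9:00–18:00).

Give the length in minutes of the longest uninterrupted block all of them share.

Oren free within 09:00–18:00: 11:15–14:00, 14:30–14:45, 15:30–18:00.
Grace ∩ Freya: 09:30–11:30, 12:30–13:15, 13:30–14:00, 16:45–18:00.
Grace ∩ Freya ∩ Oren: 11:15–11:30, 12:30–13:15, 13:30–14:00, 16:45–18:00.
Common window lengths: 15, 45, 30, 75 min; longest is 75.

75 minutes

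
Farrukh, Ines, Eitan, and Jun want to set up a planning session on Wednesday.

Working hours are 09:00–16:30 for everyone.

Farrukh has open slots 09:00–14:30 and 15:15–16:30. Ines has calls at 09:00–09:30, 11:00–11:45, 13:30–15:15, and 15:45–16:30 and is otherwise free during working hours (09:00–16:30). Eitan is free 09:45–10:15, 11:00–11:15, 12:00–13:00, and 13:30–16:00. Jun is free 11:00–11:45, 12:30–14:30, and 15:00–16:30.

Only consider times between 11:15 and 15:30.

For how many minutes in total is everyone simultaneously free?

45 minutes

Ines free within 09:00–16:30: 09:30–11:00, 11:45–13:30, 15:15–15:45.
Farrukh ∩ Ines: 09:30–11:00, 11:45–13:30, 15:15–15:45.
Farrukh ∩ Ines ∩ Eitan: 09:45–10:15, 12:00–13:00, 15:15–15:45.
Farrukh ∩ Ines ∩ Eitan ∩ Jun: 12:30–13:00, 15:15–15:45.
Restricted to 11:15–15:30: 12:30–13:00, 15:15–15:30.
Total common minutes: 30 + 15 = 45.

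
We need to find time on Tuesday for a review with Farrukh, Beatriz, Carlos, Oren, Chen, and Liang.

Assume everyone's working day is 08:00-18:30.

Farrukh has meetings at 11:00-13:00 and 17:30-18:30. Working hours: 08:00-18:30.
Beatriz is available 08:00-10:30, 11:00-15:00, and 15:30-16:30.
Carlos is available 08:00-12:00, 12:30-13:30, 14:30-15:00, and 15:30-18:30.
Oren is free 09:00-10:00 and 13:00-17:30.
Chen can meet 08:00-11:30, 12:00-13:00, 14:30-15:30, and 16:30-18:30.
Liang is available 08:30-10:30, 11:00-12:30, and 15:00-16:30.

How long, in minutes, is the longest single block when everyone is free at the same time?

Farrukh free within 08:00–18:30: 08:00–11:00, 13:00–17:30.
Farrukh ∩ Beatriz: 08:00–10:30, 13:00–15:00, 15:30–16:30.
Farrukh ∩ Beatriz ∩ Carlos: 08:00–10:30, 13:00–13:30, 14:30–15:00, 15:30–16:30.
Farrukh ∩ Beatriz ∩ Carlos ∩ Oren: 09:00–10:00, 13:00–13:30, 14:30–15:00, 15:30–16:30.
Farrukh ∩ Beatriz ∩ Carlos ∩ Oren ∩ Chen: 09:00–10:00, 14:30–15:00.
Farrukh ∩ Beatriz ∩ Carlos ∩ Oren ∩ Chen ∩ Liang: 09:00–10:00.
Single common window of 60 minutes.

60 minutes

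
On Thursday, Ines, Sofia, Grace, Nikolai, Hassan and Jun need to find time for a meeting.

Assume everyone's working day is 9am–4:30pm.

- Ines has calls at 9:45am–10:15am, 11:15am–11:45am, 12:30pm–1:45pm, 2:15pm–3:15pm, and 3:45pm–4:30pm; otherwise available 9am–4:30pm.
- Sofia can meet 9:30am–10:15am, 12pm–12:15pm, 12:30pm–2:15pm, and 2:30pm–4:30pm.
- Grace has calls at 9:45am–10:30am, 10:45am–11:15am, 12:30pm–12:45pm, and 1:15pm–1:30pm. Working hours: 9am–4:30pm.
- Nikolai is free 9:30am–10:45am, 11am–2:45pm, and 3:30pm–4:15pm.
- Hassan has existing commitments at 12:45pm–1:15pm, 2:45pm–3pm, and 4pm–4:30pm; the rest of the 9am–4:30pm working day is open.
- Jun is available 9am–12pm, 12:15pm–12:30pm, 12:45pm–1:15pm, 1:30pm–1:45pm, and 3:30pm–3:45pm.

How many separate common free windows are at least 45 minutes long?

Ines free within 09:00–16:30: 09:00–09:45, 10:15–11:15, 11:45–12:30, 13:45–14:15, 15:15–15:45.
Grace free within 09:00–16:30: 09:00–09:45, 10:30–10:45, 11:15–12:30, 12:45–13:15, 13:30–16:30.
Hassan free within 09:00–16:30: 09:00–12:45, 13:15–14:45, 15:00–16:00.
Ines ∩ Sofia: 09:30–09:45, 12:00–12:15, 13:45–14:15, 15:15–15:45.
Ines ∩ Sofia ∩ Grace: 09:30–09:45, 12:00–12:15, 13:45–14:15, 15:15–15:45.
Ines ∩ Sofia ∩ Grace ∩ Nikolai: 09:30–09:45, 12:00–12:15, 13:45–14:15, 15:30–15:45.
Ines ∩ Sofia ∩ Grace ∩ Nikolai ∩ Hassan: 09:30–09:45, 12:00–12:15, 13:45–14:15, 15:30–15:45.
Ines ∩ Sofia ∩ Grace ∩ Nikolai ∩ Hassan ∩ Jun: 09:30–09:45, 15:30–15:45.
Windows ≥ 45 min: (none).
That's 0 windows.

0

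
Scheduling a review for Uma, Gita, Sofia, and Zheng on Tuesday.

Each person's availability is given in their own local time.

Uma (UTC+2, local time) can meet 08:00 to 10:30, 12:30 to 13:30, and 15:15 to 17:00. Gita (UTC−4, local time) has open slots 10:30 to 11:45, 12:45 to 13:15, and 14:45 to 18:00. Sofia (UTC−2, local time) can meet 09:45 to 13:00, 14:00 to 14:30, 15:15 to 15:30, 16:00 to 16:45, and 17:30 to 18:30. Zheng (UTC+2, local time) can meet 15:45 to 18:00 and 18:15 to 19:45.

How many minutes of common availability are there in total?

30 minutes

Uma → UTC: 06:00–08:30, 10:30–11:30, 13:15–15:00.
Gita → UTC: 14:30–15:45, 16:45–17:15, 18:45–22:00.
Sofia → UTC: 11:45–15:00, 16:00–16:30, 17:15–17:30, 18:00–18:45, 19:30–20:30.
Zheng → UTC: 13:45–16:00, 16:15–17:45.
Uma ∩ Gita: 14:30–15:00.
Uma ∩ Gita ∩ Sofia: 14:30–15:00.
Uma ∩ Gita ∩ Sofia ∩ Zheng: 14:30–15:00.
Total common minutes: 30.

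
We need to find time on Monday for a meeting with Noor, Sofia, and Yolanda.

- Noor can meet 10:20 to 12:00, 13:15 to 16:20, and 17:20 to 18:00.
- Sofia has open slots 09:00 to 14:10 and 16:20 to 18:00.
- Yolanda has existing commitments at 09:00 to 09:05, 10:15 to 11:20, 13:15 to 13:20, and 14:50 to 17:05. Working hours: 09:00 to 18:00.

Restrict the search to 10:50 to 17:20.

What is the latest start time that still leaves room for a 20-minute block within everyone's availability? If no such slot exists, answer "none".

Yolanda free within 09:00–18:00: 09:05–10:15, 11:20–13:15, 13:20–14:50, 17:05–18:00.
Noor ∩ Sofia: 10:20–12:00, 13:15–14:10, 17:20–18:00.
Noor ∩ Sofia ∩ Yolanda: 11:20–12:00, 13:20–14:10, 17:20–18:00.
Restricted to 10:50–17:20: 11:20–12:00, 13:20–14:10.
Windows ≥ 20 min: 11:20–12:00, 13:20–14:10.
Latest start in the last window 13:20–14:10 is 14:10 − 20 min = 13:50.

13:50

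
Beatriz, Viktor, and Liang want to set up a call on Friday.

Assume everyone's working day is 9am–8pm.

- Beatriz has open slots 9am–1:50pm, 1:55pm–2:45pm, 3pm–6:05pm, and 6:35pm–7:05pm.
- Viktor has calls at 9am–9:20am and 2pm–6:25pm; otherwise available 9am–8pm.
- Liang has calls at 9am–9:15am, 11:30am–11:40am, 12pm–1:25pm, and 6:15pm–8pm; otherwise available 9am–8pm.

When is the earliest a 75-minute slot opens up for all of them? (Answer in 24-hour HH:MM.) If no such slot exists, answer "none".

09:20

Viktor free within 09:00–20:00: 09:20–14:00, 18:25–20:00.
Liang free within 09:00–20:00: 09:15–11:30, 11:40–12:00, 13:25–18:15.
Beatriz ∩ Viktor: 09:20–13:50, 13:55–14:00, 18:35–19:05.
Beatriz ∩ Viktor ∩ Liang: 09:20–11:30, 11:40–12:00, 13:25–13:50, 13:55–14:00.
Windows ≥ 75 min: 09:20–11:30.
Earliest such window starts at 09:20.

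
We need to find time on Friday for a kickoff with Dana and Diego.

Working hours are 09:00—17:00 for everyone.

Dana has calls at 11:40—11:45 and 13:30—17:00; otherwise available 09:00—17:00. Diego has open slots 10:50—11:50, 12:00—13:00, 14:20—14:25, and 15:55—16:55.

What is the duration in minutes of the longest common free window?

60 minutes

Dana free within 09:00–17:00: 09:00–11:40, 11:45–13:30.
Dana ∩ Diego: 10:50–11:40, 11:45–11:50, 12:00–13:00.
Common window lengths: 50, 5, 60 min; longest is 60.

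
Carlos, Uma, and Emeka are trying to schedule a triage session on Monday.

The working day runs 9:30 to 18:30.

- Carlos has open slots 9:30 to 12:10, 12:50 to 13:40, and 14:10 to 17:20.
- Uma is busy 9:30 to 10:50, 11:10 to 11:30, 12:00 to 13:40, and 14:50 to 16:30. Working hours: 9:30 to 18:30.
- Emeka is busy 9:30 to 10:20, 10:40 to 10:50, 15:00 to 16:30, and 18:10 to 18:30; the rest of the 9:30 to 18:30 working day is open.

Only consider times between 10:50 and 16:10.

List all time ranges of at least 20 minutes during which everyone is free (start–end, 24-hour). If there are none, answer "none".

10:50–11:10, 11:30–12:00, 14:10–14:50

Uma free within 09:30–18:30: 10:50–11:10, 11:30–12:00, 13:40–14:50, 16:30–18:30.
Emeka free within 09:30–18:30: 10:20–10:40, 10:50–15:00, 16:30–18:10.
Carlos ∩ Uma: 10:50–11:10, 11:30–12:00, 14:10–14:50, 16:30–17:20.
Carlos ∩ Uma ∩ Emeka: 10:50–11:10, 11:30–12:00, 14:10–14:50, 16:30–17:20.
Restricted to 10:50–16:10: 10:50–11:10, 11:30–12:00, 14:10–14:50.
Windows ≥ 20 min: 10:50–11:10, 11:30–12:00, 14:10–14:50.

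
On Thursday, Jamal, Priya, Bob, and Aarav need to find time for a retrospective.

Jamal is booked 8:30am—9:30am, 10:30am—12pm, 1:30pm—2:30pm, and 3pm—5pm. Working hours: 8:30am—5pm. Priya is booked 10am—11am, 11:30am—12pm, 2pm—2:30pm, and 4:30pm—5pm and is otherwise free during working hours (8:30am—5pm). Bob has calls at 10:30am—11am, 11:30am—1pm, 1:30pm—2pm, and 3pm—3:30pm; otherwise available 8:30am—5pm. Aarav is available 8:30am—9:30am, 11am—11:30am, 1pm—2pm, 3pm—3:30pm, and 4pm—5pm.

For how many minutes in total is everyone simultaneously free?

30 minutes

Jamal free within 08:30–17:00: 09:30–10:30, 12:00–13:30, 14:30–15:00.
Priya free within 08:30–17:00: 08:30–10:00, 11:00–11:30, 12:00–14:00, 14:30–16:30.
Bob free within 08:30–17:00: 08:30–10:30, 11:00–11:30, 13:00–13:30, 14:00–15:00, 15:30–17:00.
Jamal ∩ Priya: 09:30–10:00, 12:00–13:30, 14:30–15:00.
Jamal ∩ Priya ∩ Bob: 09:30–10:00, 13:00–13:30, 14:30–15:00.
Jamal ∩ Priya ∩ Bob ∩ Aarav: 13:00–13:30.
Total common minutes: 30.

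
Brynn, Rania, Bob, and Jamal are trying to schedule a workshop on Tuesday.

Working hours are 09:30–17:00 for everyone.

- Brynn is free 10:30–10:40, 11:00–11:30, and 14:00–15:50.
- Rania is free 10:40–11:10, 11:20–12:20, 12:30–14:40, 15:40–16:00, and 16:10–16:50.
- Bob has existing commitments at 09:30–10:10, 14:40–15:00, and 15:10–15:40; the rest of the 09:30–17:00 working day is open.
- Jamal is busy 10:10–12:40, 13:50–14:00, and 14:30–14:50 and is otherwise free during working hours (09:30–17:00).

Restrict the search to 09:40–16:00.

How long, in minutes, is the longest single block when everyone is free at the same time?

30 minutes

Bob free within 09:30–17:00: 10:10–14:40, 15:00–15:10, 15:40–17:00.
Jamal free within 09:30–17:00: 09:30–10:10, 12:40–13:50, 14:00–14:30, 14:50–17:00.
Brynn ∩ Rania: 11:00–11:10, 11:20–11:30, 14:00–14:40, 15:40–15:50.
Brynn ∩ Rania ∩ Bob: 11:00–11:10, 11:20–11:30, 14:00–14:40, 15:40–15:50.
Brynn ∩ Rania ∩ Bob ∩ Jamal: 14:00–14:30, 15:40–15:50.
Restricted to 09:40–16:00: 14:00–14:30, 15:40–15:50.
Common window lengths: 30, 10 min; longest is 30.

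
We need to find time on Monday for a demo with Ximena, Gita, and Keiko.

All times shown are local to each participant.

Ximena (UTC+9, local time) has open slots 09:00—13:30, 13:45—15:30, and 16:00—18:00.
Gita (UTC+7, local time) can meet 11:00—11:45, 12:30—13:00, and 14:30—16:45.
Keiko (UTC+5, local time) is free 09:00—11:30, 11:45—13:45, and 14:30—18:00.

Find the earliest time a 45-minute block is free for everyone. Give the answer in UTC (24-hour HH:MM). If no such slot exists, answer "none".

Ximena → UTC: 00:00–04:30, 04:45–06:30, 07:00–09:00.
Gita → UTC: 04:00–04:45, 05:30–06:00, 07:30–09:45.
Keiko → UTC: 04:00–06:30, 06:45–08:45, 09:30–13:00.
Ximena ∩ Gita: 04:00–04:30, 05:30–06:00, 07:30–09:00.
Ximena ∩ Gita ∩ Keiko: 04:00–04:30, 05:30–06:00, 07:30–08:45.
Windows ≥ 45 min: 07:30–08:45.
Earliest such window starts at 07:30.

07:30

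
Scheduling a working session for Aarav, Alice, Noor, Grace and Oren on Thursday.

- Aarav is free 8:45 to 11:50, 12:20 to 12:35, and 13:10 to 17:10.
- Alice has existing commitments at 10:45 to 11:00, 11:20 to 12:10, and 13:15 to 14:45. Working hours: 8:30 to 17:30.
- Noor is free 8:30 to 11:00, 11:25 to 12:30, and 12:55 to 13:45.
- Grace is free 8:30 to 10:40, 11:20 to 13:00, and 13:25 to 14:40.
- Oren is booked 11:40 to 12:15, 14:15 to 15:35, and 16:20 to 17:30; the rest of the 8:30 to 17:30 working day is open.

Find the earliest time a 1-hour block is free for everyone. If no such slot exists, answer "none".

Alice free within 08:30–17:30: 08:30–10:45, 11:00–11:20, 12:10–13:15, 14:45–17:30.
Oren free within 08:30–17:30: 08:30–11:40, 12:15–14:15, 15:35–16:20.
Aarav ∩ Alice: 08:45–10:45, 11:00–11:20, 12:20–12:35, 13:10–13:15, 14:45–17:10.
Aarav ∩ Alice ∩ Noor: 08:45–10:45, 12:20–12:30, 13:10–13:15.
Aarav ∩ Alice ∩ Noor ∩ Grace: 08:45–10:40, 12:20–12:30.
Aarav ∩ Alice ∩ Noor ∩ Grace ∩ Oren: 08:45–10:40, 12:20–12:30.
Windows ≥ 60 min: 08:45–10:40.
Earliest such window starts at 08:45.

08:45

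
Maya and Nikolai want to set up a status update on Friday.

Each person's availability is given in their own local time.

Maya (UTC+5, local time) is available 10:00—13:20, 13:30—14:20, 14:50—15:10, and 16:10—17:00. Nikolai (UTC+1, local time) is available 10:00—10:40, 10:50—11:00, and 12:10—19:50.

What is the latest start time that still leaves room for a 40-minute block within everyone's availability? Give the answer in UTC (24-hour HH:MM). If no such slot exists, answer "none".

11:20

Maya → UTC: 05:00–08:20, 08:30–09:20, 09:50–10:10, 11:10–12:00.
Nikolai → UTC: 09:00–09:40, 09:50–10:00, 11:10–18:50.
Maya ∩ Nikolai: 09:00–09:20, 09:50–10:00, 11:10–12:00.
Windows ≥ 40 min: 11:10–12:00.
Latest start in the last window 11:10–12:00 is 12:00 − 40 min = 11:20.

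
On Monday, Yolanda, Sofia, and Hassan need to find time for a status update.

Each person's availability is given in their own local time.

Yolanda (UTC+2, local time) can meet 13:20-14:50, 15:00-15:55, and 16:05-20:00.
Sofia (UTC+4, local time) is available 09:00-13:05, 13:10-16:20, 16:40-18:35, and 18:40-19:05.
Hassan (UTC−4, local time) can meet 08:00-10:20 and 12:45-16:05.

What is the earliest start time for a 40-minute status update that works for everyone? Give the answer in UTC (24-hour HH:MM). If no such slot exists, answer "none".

13:00

Yolanda → UTC: 11:20–12:50, 13:00–13:55, 14:05–18:00.
Sofia → UTC: 05:00–09:05, 09:10–12:20, 12:40–14:35, 14:40–15:05.
Hassan → UTC: 12:00–14:20, 16:45–20:05.
Yolanda ∩ Sofia: 11:20–12:20, 12:40–12:50, 13:00–13:55, 14:05–14:35, 14:40–15:05.
Yolanda ∩ Sofia ∩ Hassan: 12:00–12:20, 12:40–12:50, 13:00–13:55, 14:05–14:20.
Windows ≥ 40 min: 13:00–13:55.
Earliest such window starts at 13:00.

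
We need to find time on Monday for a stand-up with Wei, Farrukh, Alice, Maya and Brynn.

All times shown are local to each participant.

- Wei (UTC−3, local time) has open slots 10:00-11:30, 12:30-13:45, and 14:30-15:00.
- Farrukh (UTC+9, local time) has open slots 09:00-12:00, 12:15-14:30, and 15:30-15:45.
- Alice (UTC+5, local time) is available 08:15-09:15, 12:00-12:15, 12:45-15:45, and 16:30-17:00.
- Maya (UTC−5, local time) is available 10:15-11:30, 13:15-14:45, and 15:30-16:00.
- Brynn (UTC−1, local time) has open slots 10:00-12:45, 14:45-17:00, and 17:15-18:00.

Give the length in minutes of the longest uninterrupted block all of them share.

0 minutes

Wei → UTC: 13:00–14:30, 15:30–16:45, 17:30–18:00.
Farrukh → UTC: 00:00–03:00, 03:15–05:30, 06:30–06:45.
Alice → UTC: 03:15–04:15, 07:00–07:15, 07:45–10:45, 11:30–12:00.
Maya → UTC: 15:15–16:30, 18:15–19:45, 20:30–21:00.
Brynn → UTC: 11:00–13:45, 15:45–18:00, 18:15–19:00.
Wei ∩ Farrukh: (none).
Wei ∩ Farrukh ∩ Alice: (none).
Wei ∩ Farrukh ∩ Alice ∩ Maya: (none).
Wei ∩ Farrukh ∩ Alice ∩ Maya ∩ Brynn: (none).
No common window.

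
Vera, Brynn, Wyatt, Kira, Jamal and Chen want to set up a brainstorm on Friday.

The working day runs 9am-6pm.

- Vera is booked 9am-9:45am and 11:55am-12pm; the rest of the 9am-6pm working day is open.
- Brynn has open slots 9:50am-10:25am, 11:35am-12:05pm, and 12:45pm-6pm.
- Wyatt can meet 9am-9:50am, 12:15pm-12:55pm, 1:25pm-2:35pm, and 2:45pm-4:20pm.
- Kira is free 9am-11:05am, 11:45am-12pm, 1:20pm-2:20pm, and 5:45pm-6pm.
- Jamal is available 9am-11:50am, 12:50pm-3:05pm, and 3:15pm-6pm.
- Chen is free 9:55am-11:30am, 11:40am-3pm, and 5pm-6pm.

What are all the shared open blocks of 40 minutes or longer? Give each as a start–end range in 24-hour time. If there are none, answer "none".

Vera free within 09:00–18:00: 09:45–11:55, 12:00–18:00.
Vera ∩ Brynn: 09:50–10:25, 11:35–11:55, 12:00–12:05, 12:45–18:00.
Vera ∩ Brynn ∩ Wyatt: 12:45–12:55, 13:25–14:35, 14:45–16:20.
Vera ∩ Brynn ∩ Wyatt ∩ Kira: 13:25–14:20.
Vera ∩ Brynn ∩ Wyatt ∩ Kira ∩ Jamal: 13:25–14:20.
Vera ∩ Brynn ∩ Wyatt ∩ Kira ∩ Jamal ∩ Chen: 13:25–14:20.
Windows ≥ 40 min: 13:25–14:20.

13:25–14:20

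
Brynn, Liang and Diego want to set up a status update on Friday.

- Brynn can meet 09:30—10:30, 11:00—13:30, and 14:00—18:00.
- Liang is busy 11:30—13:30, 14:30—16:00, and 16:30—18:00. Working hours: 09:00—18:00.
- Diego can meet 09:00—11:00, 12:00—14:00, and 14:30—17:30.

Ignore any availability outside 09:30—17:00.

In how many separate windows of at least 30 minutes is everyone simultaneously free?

2

Liang free within 09:00–18:00: 09:00–11:30, 13:30–14:30, 16:00–16:30.
Brynn ∩ Liang: 09:30–10:30, 11:00–11:30, 14:00–14:30, 16:00–16:30.
Brynn ∩ Liang ∩ Diego: 09:30–10:30, 16:00–16:30.
Restricted to 09:30–17:00: 09:30–10:30, 16:00–16:30.
Windows ≥ 30 min: 09:30–10:30, 16:00–16:30.
That's 2 windows.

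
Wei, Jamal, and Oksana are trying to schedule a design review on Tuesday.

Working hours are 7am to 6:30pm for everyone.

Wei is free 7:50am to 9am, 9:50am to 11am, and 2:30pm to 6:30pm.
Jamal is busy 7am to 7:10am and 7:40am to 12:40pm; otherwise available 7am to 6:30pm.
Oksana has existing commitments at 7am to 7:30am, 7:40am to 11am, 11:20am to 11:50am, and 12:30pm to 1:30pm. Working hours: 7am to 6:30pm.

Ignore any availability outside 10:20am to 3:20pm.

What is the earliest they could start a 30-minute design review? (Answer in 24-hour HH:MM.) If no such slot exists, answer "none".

Jamal free within 07:00–18:30: 07:10–07:40, 12:40–18:30.
Oksana free within 07:00–18:30: 07:30–07:40, 11:00–11:20, 11:50–12:30, 13:30–18:30.
Wei ∩ Jamal: 14:30–18:30.
Wei ∩ Jamal ∩ Oksana: 14:30–18:30.
Restricted to 10:20–15:20: 14:30–15:20.
Windows ≥ 30 min: 14:30–15:20.
Earliest such window starts at 14:30.

14:30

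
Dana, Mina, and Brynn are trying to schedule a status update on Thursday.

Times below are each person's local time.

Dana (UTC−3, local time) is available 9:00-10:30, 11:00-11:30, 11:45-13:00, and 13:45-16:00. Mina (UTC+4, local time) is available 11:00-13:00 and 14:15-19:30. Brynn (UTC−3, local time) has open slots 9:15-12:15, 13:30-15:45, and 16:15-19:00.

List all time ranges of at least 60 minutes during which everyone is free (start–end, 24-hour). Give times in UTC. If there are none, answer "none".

Dana → UTC: 12:00–13:30, 14:00–14:30, 14:45–16:00, 16:45–19:00.
Mina → UTC: 07:00–09:00, 10:15–15:30.
Brynn → UTC: 12:15–15:15, 16:30–18:45, 19:15–22:00.
Dana ∩ Mina: 12:00–13:30, 14:00–14:30, 14:45–15:30.
Dana ∩ Mina ∩ Brynn: 12:15–13:30, 14:00–14:30, 14:45–15:15.
Windows ≥ 60 min: 12:15–13:30.

12:15–13:30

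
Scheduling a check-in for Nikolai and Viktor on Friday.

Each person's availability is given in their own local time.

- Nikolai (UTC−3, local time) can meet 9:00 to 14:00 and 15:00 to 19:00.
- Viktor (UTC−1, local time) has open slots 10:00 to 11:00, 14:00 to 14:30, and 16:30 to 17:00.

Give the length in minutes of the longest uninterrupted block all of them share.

Nikolai → UTC: 12:00–17:00, 18:00–22:00.
Viktor → UTC: 11:00–12:00, 15:00–15:30, 17:30–18:00.
Nikolai ∩ Viktor: 15:00–15:30.
Single common window of 30 minutes.

30 minutes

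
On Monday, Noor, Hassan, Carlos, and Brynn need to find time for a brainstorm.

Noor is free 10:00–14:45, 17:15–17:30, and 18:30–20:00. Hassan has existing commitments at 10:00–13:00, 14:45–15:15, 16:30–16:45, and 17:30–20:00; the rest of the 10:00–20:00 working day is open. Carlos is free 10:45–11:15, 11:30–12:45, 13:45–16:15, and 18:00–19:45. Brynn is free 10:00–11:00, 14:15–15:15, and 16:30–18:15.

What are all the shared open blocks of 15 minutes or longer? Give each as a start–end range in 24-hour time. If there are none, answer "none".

Hassan free within 10:00–20:00: 13:00–14:45, 15:15–16:30, 16:45–17:30.
Noor ∩ Hassan: 13:00–14:45, 17:15–17:30.
Noor ∩ Hassan ∩ Carlos: 13:45–14:45.
Noor ∩ Hassan ∩ Carlos ∩ Brynn: 14:15–14:45.
Windows ≥ 15 min: 14:15–14:45.

14:15–14:45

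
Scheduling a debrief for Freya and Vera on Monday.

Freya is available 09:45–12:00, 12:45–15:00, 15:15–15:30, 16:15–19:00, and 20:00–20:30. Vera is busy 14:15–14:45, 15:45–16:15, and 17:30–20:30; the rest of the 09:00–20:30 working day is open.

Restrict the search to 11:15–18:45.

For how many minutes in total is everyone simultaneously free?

Vera free within 09:00–20:30: 09:00–14:15, 14:45–15:45, 16:15–17:30.
Freya ∩ Vera: 09:45–12:00, 12:45–14:15, 14:45–15:00, 15:15–15:30, 16:15–17:30.
Restricted to 11:15–18:45: 11:15–12:00, 12:45–14:15, 14:45–15:00, 15:15–15:30, 16:15–17:30.
Total common minutes: 45 + 90 + 15 + 15 + 75 = 240.

240 minutes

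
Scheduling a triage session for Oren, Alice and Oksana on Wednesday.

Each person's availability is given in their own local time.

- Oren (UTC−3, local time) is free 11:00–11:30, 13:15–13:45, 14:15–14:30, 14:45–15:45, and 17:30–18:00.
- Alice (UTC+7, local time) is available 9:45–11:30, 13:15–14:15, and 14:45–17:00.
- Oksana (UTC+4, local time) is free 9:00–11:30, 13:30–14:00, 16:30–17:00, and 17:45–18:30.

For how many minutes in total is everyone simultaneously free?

0 minutes

Oren → UTC: 14:00–14:30, 16:15–16:45, 17:15–17:30, 17:45–18:45, 20:30–21:00.
Alice → UTC: 02:45–04:30, 06:15–07:15, 07:45–10:00.
Oksana → UTC: 05:00–07:30, 09:30–10:00, 12:30–13:00, 13:45–14:30.
Oren ∩ Alice: (none).
Oren ∩ Alice ∩ Oksana: (none).
Total common minutes: 0.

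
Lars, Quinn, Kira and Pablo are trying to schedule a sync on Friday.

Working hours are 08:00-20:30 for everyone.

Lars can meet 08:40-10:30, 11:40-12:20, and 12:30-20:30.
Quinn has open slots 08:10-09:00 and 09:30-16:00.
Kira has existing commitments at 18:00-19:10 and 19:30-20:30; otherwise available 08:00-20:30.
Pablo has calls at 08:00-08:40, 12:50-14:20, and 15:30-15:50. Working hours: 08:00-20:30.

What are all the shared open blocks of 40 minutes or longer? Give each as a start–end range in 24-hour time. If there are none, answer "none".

Kira free within 08:00–20:30: 08:00–18:00, 19:10–19:30.
Pablo free within 08:00–20:30: 08:40–12:50, 14:20–15:30, 15:50–20:30.
Lars ∩ Quinn: 08:40–09:00, 09:30–10:30, 11:40–12:20, 12:30–16:00.
Lars ∩ Quinn ∩ Kira: 08:40–09:00, 09:30–10:30, 11:40–12:20, 12:30–16:00.
Lars ∩ Quinn ∩ Kira ∩ Pablo: 08:40–09:00, 09:30–10:30, 11:40–12:20, 12:30–12:50, 14:20–15:30, 15:50–16:00.
Windows ≥ 40 min: 09:30–10:30, 11:40–12:20, 14:20–15:30.

09:30–10:30, 11:40–12:20, 14:20–15:30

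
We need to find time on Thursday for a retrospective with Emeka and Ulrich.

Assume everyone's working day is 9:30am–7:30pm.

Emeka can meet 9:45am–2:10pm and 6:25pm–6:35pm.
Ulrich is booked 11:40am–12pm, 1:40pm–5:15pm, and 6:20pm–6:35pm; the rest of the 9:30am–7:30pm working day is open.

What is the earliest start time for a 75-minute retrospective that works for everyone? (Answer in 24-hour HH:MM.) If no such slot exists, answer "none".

09:45

Ulrich free within 09:30–19:30: 09:30–11:40, 12:00–13:40, 17:15–18:20, 18:35–19:30.
Emeka ∩ Ulrich: 09:45–11:40, 12:00–13:40.
Windows ≥ 75 min: 09:45–11:40, 12:00–13:40.
Earliest such window starts at 09:45.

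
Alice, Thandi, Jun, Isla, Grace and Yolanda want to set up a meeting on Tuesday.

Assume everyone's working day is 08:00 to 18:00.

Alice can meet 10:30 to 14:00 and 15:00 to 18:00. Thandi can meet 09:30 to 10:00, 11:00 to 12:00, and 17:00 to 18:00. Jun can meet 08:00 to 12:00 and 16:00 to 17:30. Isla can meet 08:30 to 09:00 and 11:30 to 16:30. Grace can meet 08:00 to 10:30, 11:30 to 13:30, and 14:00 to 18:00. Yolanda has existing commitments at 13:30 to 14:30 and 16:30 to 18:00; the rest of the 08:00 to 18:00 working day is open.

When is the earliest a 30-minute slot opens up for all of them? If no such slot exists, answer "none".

Yolanda free within 08:00–18:00: 08:00–13:30, 14:30–16:30.
Alice ∩ Thandi: 11:00–12:00, 17:00–18:00.
Alice ∩ Thandi ∩ Jun: 11:00–12:00, 17:00–17:30.
Alice ∩ Thandi ∩ Jun ∩ Isla: 11:30–12:00.
Alice ∩ Thandi ∩ Jun ∩ Isla ∩ Grace: 11:30–12:00.
Alice ∩ Thandi ∩ Jun ∩ Isla ∩ Grace ∩ Yolanda: 11:30–12:00.
Windows ≥ 30 min: 11:30–12:00.
Earliest such window starts at 11:30.

11:30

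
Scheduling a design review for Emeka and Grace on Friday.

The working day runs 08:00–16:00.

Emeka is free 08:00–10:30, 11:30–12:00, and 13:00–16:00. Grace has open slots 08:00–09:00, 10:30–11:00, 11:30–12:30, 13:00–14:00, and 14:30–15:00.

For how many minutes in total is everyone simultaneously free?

Emeka ∩ Grace: 08:00–09:00, 11:30–12:00, 13:00–14:00, 14:30–15:00.
Total common minutes: 60 + 30 + 60 + 30 = 180.

180 minutes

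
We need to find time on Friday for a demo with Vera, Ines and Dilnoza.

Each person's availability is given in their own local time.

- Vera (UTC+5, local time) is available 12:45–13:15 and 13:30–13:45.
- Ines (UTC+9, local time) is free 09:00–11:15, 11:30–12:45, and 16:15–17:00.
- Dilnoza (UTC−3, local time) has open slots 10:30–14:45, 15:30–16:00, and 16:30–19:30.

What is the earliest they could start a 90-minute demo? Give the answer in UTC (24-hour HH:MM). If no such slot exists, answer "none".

Vera → UTC: 07:45–08:15, 08:30–08:45.
Ines → UTC: 00:00–02:15, 02:30–03:45, 07:15–08:00.
Dilnoza → UTC: 13:30–17:45, 18:30–19:00, 19:30–22:30.
Vera ∩ Ines: 07:45–08:00.
Vera ∩ Ines ∩ Dilnoza: (none).
Windows ≥ 90 min: (none).

none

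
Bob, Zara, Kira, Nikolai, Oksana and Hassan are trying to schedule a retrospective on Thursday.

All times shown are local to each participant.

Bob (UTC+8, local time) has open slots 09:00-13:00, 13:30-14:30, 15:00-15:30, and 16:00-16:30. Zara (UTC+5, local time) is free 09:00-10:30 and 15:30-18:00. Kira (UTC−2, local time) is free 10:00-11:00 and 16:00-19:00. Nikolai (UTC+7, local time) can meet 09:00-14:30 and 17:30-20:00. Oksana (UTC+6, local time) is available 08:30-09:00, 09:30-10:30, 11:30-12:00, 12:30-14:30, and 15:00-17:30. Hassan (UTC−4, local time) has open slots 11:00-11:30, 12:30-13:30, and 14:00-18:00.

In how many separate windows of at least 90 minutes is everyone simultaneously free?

0

Bob → UTC: 01:00–05:00, 05:30–06:30, 07:00–07:30, 08:00–08:30.
Zara → UTC: 04:00–05:30, 10:30–13:00.
Kira → UTC: 12:00–13:00, 18:00–21:00.
Nikolai → UTC: 02:00–07:30, 10:30–13:00.
Oksana → UTC: 02:30–03:00, 03:30–04:30, 05:30–06:00, 06:30–08:30, 09:00–11:30.
Hassan → UTC: 15:00–15:30, 16:30–17:30, 18:00–22:00.
Bob ∩ Zara: 04:00–05:00.
Bob ∩ Zara ∩ Kira: (none).
Bob ∩ Zara ∩ Kira ∩ Nikolai: (none).
Bob ∩ Zara ∩ Kira ∩ Nikolai ∩ Oksana: (none).
Bob ∩ Zara ∩ Kira ∩ Nikolai ∩ Oksana ∩ Hassan: (none).
Windows ≥ 90 min: (none).
That's 0 windows.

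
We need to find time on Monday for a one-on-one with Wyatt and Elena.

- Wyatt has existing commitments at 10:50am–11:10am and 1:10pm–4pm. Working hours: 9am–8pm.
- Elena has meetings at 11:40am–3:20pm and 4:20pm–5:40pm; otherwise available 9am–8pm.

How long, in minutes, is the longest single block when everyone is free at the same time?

Wyatt free within 09:00–20:00: 09:00–10:50, 11:10–13:10, 16:00–20:00.
Elena free within 09:00–20:00: 09:00–11:40, 15:20–16:20, 17:40–20:00.
Wyatt ∩ Elena: 09:00–10:50, 11:10–11:40, 16:00–16:20, 17:40–20:00.
Common window lengths: 110, 30, 20, 140 min; longest is 140.

140 minutes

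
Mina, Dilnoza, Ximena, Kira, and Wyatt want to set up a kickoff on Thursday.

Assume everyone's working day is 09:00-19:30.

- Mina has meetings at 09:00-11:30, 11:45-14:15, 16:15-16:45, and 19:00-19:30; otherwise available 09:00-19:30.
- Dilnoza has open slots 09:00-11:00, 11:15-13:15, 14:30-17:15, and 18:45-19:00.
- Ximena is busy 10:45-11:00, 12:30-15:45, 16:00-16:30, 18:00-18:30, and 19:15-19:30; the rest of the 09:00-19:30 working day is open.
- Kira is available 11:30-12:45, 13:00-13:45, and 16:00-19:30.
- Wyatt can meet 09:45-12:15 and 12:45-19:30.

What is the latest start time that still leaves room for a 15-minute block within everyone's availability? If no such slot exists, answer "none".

Mina free within 09:00–19:30: 11:30–11:45, 14:15–16:15, 16:45–19:00.
Ximena free within 09:00–19:30: 09:00–10:45, 11:00–12:30, 15:45–16:00, 16:30–18:00, 18:30–19:15.
Mina ∩ Dilnoza: 11:30–11:45, 14:30–16:15, 16:45–17:15, 18:45–19:00.
Mina ∩ Dilnoza ∩ Ximena: 11:30–11:45, 15:45–16:00, 16:45–17:15, 18:45–19:00.
Mina ∩ Dilnoza ∩ Ximena ∩ Kira: 11:30–11:45, 16:45–17:15, 18:45–19:00.
Mina ∩ Dilnoza ∩ Ximena ∩ Kira ∩ Wyatt: 11:30–11:45, 16:45–17:15, 18:45–19:00.
Windows ≥ 15 min: 11:30–11:45, 16:45–17:15, 18:45–19:00.
Latest start in the last window 18:45–19:00 is 19:00 − 15 min = 18:45.

18:45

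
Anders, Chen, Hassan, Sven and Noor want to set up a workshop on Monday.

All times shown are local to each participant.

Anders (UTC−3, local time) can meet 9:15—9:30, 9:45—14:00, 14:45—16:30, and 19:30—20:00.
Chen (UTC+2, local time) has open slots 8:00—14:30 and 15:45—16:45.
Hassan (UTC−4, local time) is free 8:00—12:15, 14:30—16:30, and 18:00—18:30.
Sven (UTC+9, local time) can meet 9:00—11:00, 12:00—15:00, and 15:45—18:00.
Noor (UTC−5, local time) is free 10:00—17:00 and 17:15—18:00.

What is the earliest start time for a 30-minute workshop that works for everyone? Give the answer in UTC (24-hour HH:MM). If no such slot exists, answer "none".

none

Anders → UTC: 12:15–12:30, 12:45–17:00, 17:45–19:30, 22:30–23:00.
Chen → UTC: 06:00–12:30, 13:45–14:45.
Hassan → UTC: 12:00–16:15, 18:30–20:30, 22:00–22:30.
Sven → UTC: 00:00–02:00, 03:00–06:00, 06:45–09:00.
Noor → UTC: 15:00–22:00, 22:15–23:00.
Anders ∩ Chen: 12:15–12:30, 13:45–14:45.
Anders ∩ Chen ∩ Hassan: 12:15–12:30, 13:45–14:45.
Anders ∩ Chen ∩ Hassan ∩ Sven: (none).
Anders ∩ Chen ∩ Hassan ∩ Sven ∩ Noor: (none).
Windows ≥ 30 min: (none).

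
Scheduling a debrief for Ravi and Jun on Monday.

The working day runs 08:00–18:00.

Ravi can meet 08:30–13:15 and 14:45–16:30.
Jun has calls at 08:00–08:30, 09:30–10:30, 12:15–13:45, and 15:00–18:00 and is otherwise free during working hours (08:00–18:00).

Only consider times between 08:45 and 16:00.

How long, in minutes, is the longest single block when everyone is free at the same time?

105 minutes

Jun free within 08:00–18:00: 08:30–09:30, 10:30–12:15, 13:45–15:00.
Ravi ∩ Jun: 08:30–09:30, 10:30–12:15, 14:45–15:00.
Restricted to 08:45–16:00: 08:45–09:30, 10:30–12:15, 14:45–15:00.
Common window lengths: 45, 105, 15 min; longest is 105.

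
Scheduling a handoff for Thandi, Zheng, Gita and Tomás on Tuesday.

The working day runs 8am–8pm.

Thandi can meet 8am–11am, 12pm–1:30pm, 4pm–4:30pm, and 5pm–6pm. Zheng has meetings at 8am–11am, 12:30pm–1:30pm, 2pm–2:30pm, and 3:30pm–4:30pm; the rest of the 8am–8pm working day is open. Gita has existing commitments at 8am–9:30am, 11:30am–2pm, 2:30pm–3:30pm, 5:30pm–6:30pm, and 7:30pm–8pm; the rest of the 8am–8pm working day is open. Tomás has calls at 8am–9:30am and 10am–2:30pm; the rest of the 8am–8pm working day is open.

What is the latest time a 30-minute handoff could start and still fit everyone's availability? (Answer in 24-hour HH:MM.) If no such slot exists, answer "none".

17:00

Zheng free within 08:00–20:00: 11:00–12:30, 13:30–14:00, 14:30–15:30, 16:30–20:00.
Gita free within 08:00–20:00: 09:30–11:30, 14:00–14:30, 15:30–17:30, 18:30–19:30.
Tomás free within 08:00–20:00: 09:30–10:00, 14:30–20:00.
Thandi ∩ Zheng: 12:00–12:30, 17:00–18:00.
Thandi ∩ Zheng ∩ Gita: 17:00–17:30.
Thandi ∩ Zheng ∩ Gita ∩ Tomás: 17:00–17:30.
Windows ≥ 30 min: 17:00–17:30.
Latest start in the last window 17:00–17:30 is 17:30 − 30 min = 17:00.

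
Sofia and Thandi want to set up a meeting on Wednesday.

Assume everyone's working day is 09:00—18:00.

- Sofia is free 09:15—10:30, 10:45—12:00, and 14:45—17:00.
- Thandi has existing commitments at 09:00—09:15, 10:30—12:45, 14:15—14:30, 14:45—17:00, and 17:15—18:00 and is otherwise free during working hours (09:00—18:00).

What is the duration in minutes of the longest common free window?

Thandi free within 09:00–18:00: 09:15–10:30, 12:45–14:15, 14:30–14:45, 17:00–17:15.
Sofia ∩ Thandi: 09:15–10:30.
Single common window of 75 minutes.

75 minutes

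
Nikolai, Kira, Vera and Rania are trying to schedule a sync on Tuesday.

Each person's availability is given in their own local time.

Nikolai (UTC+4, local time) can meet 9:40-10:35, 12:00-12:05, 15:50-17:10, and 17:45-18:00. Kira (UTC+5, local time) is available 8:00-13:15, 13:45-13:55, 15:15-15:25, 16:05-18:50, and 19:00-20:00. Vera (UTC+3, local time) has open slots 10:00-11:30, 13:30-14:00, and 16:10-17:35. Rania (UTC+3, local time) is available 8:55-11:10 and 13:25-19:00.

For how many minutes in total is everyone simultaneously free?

Nikolai → UTC: 05:40–06:35, 08:00–08:05, 11:50–13:10, 13:45–14:00.
Kira → UTC: 03:00–08:15, 08:45–08:55, 10:15–10:25, 11:05–13:50, 14:00–15:00.
Vera → UTC: 07:00–08:30, 10:30–11:00, 13:10–14:35.
Rania → UTC: 05:55–08:10, 10:25–16:00.
Nikolai ∩ Kira: 05:40–06:35, 08:00–08:05, 11:50–13:10, 13:45–13:50.
Nikolai ∩ Kira ∩ Vera: 08:00–08:05, 13:45–13:50.
Nikolai ∩ Kira ∩ Vera ∩ Rania: 08:00–08:05, 13:45–13:50.
Total common minutes: 5 + 5 = 10.

10 minutes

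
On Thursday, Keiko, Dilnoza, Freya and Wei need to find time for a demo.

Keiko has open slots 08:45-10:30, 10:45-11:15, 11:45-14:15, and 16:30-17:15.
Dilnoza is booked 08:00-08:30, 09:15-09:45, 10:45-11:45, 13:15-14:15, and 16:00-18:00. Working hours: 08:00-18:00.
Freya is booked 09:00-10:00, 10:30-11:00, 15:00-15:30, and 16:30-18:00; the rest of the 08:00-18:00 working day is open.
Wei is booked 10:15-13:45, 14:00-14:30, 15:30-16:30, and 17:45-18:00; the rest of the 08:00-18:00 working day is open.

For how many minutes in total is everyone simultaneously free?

30 minutes

Dilnoza free within 08:00–18:00: 08:30–09:15, 09:45–10:45, 11:45–13:15, 14:15–16:00.
Freya free within 08:00–18:00: 08:00–09:00, 10:00–10:30, 11:00–15:00, 15:30–16:30.
Wei free within 08:00–18:00: 08:00–10:15, 13:45–14:00, 14:30–15:30, 16:30–17:45.
Keiko ∩ Dilnoza: 08:45–09:15, 09:45–10:30, 11:45–13:15.
Keiko ∩ Dilnoza ∩ Freya: 08:45–09:00, 10:00–10:30, 11:45–13:15.
Keiko ∩ Dilnoza ∩ Freya ∩ Wei: 08:45–09:00, 10:00–10:15.
Total common minutes: 15 + 15 = 30.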